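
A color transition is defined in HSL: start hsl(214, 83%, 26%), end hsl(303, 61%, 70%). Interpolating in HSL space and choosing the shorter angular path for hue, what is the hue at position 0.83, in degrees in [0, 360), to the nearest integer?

288

Hue arc: Δh = 303 − 214 = 89° (|Δh| ≤ 180, already the shorter path).
H = 214 + 0.83 × (89) = 287.87 → 288°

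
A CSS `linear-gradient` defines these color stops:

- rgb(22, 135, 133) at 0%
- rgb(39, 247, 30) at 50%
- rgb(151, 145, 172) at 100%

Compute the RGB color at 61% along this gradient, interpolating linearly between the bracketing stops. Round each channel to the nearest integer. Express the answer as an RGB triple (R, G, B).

(64, 225, 61)

61% lies between the 50% and 100% stops, so the local fraction is t = (61 − 50)/(100 − 50) = 11/50 ≈ 0.22.
R = 39 + 0.22 × (151 − 39) = 63.64 → 64
G = 247 + 0.22 × (145 − 247) = 224.56 → 225
B = 30 + 0.22 × (172 − 30) = 61.24 → 61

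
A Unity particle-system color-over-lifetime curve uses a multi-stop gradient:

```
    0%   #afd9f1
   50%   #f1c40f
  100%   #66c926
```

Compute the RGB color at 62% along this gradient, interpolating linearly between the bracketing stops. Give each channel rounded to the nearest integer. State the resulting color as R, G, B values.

62% lies between the 50% and 100% stops, so the local fraction is t = (62 − 50)/(100 − 50) = 12/50 ≈ 0.24.
#f1c40f → (241, 196, 15); #66c926 → (102, 201, 38).
R = 241 + 0.24 × (102 − 241) = 207.64 → 208
G = 196 + 0.24 × (201 − 196) = 197.2 → 197
B = 15 + 0.24 × (38 − 15) = 20.52 → 21

(208, 197, 21)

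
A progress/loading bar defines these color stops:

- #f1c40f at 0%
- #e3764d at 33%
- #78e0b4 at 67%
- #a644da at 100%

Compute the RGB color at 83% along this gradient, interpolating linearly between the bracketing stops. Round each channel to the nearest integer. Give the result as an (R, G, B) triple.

(142, 148, 198)

83% lies between the 67% and 100% stops, so the local fraction is t = (83 − 67)/(100 − 67) = 16/33 ≈ 0.4848.
#78e0b4 → (120, 224, 180); #a644da → (166, 68, 218).
R = 120 + 0.4848 × (166 − 120) = 142.301 → 142
G = 224 + 0.4848 × (68 − 224) = 148.371 → 148
B = 180 + 0.4848 × (218 − 180) = 198.422 → 198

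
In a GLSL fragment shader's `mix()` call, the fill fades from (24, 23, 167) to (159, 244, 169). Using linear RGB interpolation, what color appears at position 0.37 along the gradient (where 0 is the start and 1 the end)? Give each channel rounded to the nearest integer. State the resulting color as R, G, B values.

R = 24 + 0.37 × (159 − 24) = 24 + 0.37 × 135 = 73.95 → 74
G = 23 + 0.37 × (244 − 23) = 23 + 0.37 × 221 = 104.77 → 105
B = 167 + 0.37 × (169 − 167) = 167 + 0.37 × 2 = 167.74 → 168
So the blended color is (74, 105, 168), about #4a69a8.

(74, 105, 168)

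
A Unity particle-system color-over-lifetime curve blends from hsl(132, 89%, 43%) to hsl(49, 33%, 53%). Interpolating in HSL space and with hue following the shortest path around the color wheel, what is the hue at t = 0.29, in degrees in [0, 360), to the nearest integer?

108

Hue arc: Δh = 49 − 132 = -83° (|Δh| ≤ 180, already the shorter path).
H = 132 + 0.29 × (-83) = 107.93 → 108°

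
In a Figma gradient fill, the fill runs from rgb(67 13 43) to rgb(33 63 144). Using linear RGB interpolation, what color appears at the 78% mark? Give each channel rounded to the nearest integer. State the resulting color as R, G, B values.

78% corresponds to t = 0.78.
R = 67 + 0.78 × (33 − 67) = 67 + 0.78 × -34 = 40.48 → 40
G = 13 + 0.78 × (63 − 13) = 13 + 0.78 × 50 = 52 → 52
B = 43 + 0.78 × (144 − 43) = 43 + 0.78 × 101 = 121.78 → 122

(40, 52, 122)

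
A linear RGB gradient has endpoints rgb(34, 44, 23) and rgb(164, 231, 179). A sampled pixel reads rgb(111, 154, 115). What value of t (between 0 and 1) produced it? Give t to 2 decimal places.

0.59

Invert the lerp on the G channel (largest span, 187): t = (154 − 44) / (231 − 44) = 110/187 = 0.58824.
Check on R: (111 − 34)/(164 − 34) = 0.5923 ✓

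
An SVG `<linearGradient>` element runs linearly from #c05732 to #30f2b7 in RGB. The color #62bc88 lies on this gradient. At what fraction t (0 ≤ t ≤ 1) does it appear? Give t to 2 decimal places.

0.65

Invert the lerp on the G channel (largest span, 155): t = (188 − 87) / (242 − 87) = 101/155 = 0.65161.
Check on R: (98 − 192)/(48 − 192) = 0.6528 ✓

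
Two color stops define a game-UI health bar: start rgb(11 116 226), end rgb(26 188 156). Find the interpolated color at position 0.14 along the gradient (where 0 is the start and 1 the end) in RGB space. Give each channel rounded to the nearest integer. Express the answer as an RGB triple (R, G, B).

R = 11 + 0.14 × (26 − 11) = 11 + 0.14 × 15 = 13.1 → 13
G = 116 + 0.14 × (188 − 116) = 116 + 0.14 × 72 = 126.08 → 126
B = 226 + 0.14 × (156 − 226) = 226 + 0.14 × -70 = 216.2 → 216

(13, 126, 216)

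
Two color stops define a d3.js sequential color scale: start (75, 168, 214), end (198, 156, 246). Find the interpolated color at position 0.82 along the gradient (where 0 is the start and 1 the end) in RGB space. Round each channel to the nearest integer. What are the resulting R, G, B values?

R = 75 + 0.82 × (198 − 75) = 75 + 0.82 × 123 = 175.86 → 176
G = 168 + 0.82 × (156 − 168) = 168 + 0.82 × -12 = 158.16 → 158
B = 214 + 0.82 × (246 − 214) = 214 + 0.82 × 32 = 240.24 → 240
So the blended color is (176, 158, 240), about #b09ef0.

(176, 158, 240)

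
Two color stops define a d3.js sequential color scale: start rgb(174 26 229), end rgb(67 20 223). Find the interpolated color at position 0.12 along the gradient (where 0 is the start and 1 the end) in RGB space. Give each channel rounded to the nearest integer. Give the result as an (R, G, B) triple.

R = 174 + 0.12 × (67 − 174) = 174 + 0.12 × -107 = 161.16 → 161
G = 26 + 0.12 × (20 − 26) = 26 + 0.12 × -6 = 25.28 → 25
B = 229 + 0.12 × (223 − 229) = 229 + 0.12 × -6 = 228.28 → 228

(161, 25, 228)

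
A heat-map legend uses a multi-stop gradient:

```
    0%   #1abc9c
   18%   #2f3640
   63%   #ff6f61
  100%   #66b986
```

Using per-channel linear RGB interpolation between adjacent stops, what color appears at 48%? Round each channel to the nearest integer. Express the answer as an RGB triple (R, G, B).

(186, 92, 86)

48% lies between the 18% and 63% stops, so the local fraction is t = (48 − 18)/(63 − 18) = 30/45 ≈ 0.6667.
#2f3640 → (47, 54, 64); #ff6f61 → (255, 111, 97).
R = 47 + 0.6667 × (255 − 47) = 185.674 → 186
G = 54 + 0.6667 × (111 − 54) = 92.002 → 92
B = 64 + 0.6667 × (97 − 64) = 86.001 → 86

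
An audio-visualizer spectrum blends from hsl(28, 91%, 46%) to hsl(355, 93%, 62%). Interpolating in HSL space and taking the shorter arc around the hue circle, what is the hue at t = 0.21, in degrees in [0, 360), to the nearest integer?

21

Hue: 355 − 28 = 327°, but |327| > 180 so the shorter arc goes the other way: Δh = 327 − 360 = -33°.
H = 28 + 0.21 × (-33) = 21.07 → 21°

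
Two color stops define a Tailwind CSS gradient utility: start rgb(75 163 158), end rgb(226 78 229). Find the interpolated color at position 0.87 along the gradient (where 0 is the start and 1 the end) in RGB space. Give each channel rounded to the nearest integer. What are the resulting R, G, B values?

R = 75 + 0.87 × (226 − 75) = 75 + 0.87 × 151 = 206.37 → 206
G = 163 + 0.87 × (78 − 163) = 163 + 0.87 × -85 = 89.05 → 89
B = 158 + 0.87 × (229 − 158) = 158 + 0.87 × 71 = 219.77 → 220

(206, 89, 220)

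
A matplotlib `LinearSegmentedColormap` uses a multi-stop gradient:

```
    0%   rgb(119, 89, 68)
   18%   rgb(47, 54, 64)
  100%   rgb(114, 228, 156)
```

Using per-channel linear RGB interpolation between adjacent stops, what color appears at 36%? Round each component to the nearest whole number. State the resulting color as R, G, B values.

36% lies between the 18% and 100% stops, so the local fraction is t = (36 − 18)/(100 − 18) = 18/82 ≈ 0.2195.
R = 47 + 0.2195 × (114 − 47) = 61.706 → 62
G = 54 + 0.2195 × (228 − 54) = 92.193 → 92
B = 64 + 0.2195 × (156 − 64) = 84.194 → 84

(62, 92, 84)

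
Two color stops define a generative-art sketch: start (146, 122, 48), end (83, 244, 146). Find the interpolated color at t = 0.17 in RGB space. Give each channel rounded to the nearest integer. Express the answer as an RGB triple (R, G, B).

(135, 143, 65)

R = 146 + 0.17 × (83 − 146) = 146 + 0.17 × -63 = 135.29 → 135
G = 122 + 0.17 × (244 − 122) = 122 + 0.17 × 122 = 142.74 → 143
B = 48 + 0.17 × (146 − 48) = 48 + 0.17 × 98 = 64.66 → 65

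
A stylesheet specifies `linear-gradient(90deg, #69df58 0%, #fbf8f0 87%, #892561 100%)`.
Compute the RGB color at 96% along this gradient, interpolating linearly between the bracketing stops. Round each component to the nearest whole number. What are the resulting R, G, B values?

96% lies between the 87% and 100% stops, so the local fraction is t = (96 − 87)/(100 − 87) = 9/13 ≈ 0.6923.
#fbf8f0 → (251, 248, 240); #892561 → (137, 37, 97).
R = 251 + 0.6923 × (137 − 251) = 172.078 → 172
G = 248 + 0.6923 × (37 − 248) = 101.925 → 102
B = 240 + 0.6923 × (97 − 240) = 141.001 → 141

(172, 102, 141)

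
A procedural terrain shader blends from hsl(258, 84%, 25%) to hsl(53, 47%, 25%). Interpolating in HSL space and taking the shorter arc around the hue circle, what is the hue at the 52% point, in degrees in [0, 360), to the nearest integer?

339

Hue: 53 − 258 = -205°, but |-205| > 180 so the shorter arc goes the other way: Δh = -205 + 360 = 155°.
H = 258 + 0.52 × (155) = 338.6 → 339°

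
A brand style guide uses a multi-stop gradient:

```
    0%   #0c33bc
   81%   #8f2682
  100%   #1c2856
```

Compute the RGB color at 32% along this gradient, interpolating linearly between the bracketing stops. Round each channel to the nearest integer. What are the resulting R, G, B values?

(64, 46, 165)

32% lies between the 0% and 81% stops, so the local fraction is t = (32 − 0)/(81 − 0) = 32/81 ≈ 0.3951.
#0c33bc → (12, 51, 188); #8f2682 → (143, 38, 130).
R = 12 + 0.3951 × (143 − 12) = 63.758 → 64
G = 51 + 0.3951 × (38 − 51) = 45.864 → 46
B = 188 + 0.3951 × (130 − 188) = 165.084 → 165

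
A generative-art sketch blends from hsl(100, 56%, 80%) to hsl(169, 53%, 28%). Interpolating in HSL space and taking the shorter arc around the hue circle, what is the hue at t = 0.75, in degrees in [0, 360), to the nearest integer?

152

Hue arc: Δh = 169 − 100 = 69° (|Δh| ≤ 180, already the shorter path).
H = 100 + 0.75 × (69) = 151.75 → 152°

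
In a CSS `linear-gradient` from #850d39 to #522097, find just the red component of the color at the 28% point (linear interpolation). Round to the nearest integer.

R₁ = 133 (from #850d39), R₂ = 82 (from #522097).
R = 133 + 0.28 × (82 − 133) = 118.72 → 119

119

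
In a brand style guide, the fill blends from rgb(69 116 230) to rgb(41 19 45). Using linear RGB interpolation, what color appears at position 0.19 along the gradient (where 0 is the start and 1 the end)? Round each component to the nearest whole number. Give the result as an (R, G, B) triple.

(64, 98, 195)

R = 69 + 0.19 × (41 − 69) = 69 + 0.19 × -28 = 63.68 → 64
G = 116 + 0.19 × (19 − 116) = 116 + 0.19 × -97 = 97.57 → 98
B = 230 + 0.19 × (45 − 230) = 230 + 0.19 × -185 = 194.85 → 195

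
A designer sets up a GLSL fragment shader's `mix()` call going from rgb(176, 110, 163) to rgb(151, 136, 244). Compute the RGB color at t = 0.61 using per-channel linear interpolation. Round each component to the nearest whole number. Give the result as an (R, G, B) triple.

R = 176 + 0.61 × (151 − 176) = 176 + 0.61 × -25 = 160.75 → 161
G = 110 + 0.61 × (136 − 110) = 110 + 0.61 × 26 = 125.86 → 126
B = 163 + 0.61 × (244 − 163) = 163 + 0.61 × 81 = 212.41 → 212

(161, 126, 212)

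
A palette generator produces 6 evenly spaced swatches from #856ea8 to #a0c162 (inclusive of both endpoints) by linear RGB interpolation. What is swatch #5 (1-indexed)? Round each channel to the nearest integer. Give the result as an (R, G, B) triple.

With 6 swatches and endpoints inclusive, swatch 5 sits at t = (5 − 1)/(6 − 1) = 4/5 ≈ 0.8.
#856ea8 → (133, 110, 168); #a0c162 → (160, 193, 98).
R = 133 + 0.8 × (160 − 133) = 154.6 → 155
G = 110 + 0.8 × (193 − 110) = 176.4 → 176
B = 168 + 0.8 × (98 − 168) = 112 → 112

(155, 176, 112)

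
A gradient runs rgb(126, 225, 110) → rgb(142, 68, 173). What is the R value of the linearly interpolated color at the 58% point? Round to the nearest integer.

R = 126 + 0.58 × (142 − 126) = 135.28 → 135

135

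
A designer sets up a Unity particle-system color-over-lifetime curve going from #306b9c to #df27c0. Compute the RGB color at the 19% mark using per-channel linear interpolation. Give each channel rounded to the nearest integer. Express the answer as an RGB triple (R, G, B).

(81, 94, 163)

#306b9c → (48, 107, 156); #df27c0 → (223, 39, 192).
19% corresponds to t = 0.19.
R = 48 + 0.19 × (223 − 48) = 48 + 0.19 × 175 = 81.25 → 81
G = 107 + 0.19 × (39 − 107) = 107 + 0.19 × -68 = 94.08 → 94
B = 156 + 0.19 × (192 − 156) = 156 + 0.19 × 36 = 162.84 → 163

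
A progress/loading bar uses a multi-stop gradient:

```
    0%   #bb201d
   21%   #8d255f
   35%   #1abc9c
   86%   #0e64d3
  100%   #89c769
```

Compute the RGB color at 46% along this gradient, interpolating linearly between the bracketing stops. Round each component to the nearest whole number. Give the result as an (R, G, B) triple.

46% lies between the 35% and 86% stops, so the local fraction is t = (46 − 35)/(86 − 35) = 11/51 ≈ 0.2157.
#1abc9c → (26, 188, 156); #0e64d3 → (14, 100, 211).
R = 26 + 0.2157 × (14 − 26) = 23.412 → 23
G = 188 + 0.2157 × (100 − 188) = 169.018 → 169
B = 156 + 0.2157 × (211 − 156) = 167.863 → 168

(23, 169, 168)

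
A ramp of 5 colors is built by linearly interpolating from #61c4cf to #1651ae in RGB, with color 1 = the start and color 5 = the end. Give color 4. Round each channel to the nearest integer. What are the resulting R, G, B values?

With 5 swatches and endpoints inclusive, swatch 4 sits at t = (4 − 1)/(5 − 1) = 3/4 ≈ 0.75.
#61c4cf → (97, 196, 207); #1651ae → (22, 81, 174).
R = 97 + 0.75 × (22 − 97) = 40.75 → 41
G = 196 + 0.75 × (81 − 196) = 109.75 → 110
B = 207 + 0.75 × (174 − 207) = 182.25 → 182

(41, 110, 182)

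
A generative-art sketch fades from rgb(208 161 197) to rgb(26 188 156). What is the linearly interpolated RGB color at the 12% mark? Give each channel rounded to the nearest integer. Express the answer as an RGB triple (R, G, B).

12% corresponds to t = 0.12.
R = 208 + 0.12 × (26 − 208) = 208 + 0.12 × -182 = 186.16 → 186
G = 161 + 0.12 × (188 − 161) = 161 + 0.12 × 27 = 164.24 → 164
B = 197 + 0.12 × (156 − 197) = 197 + 0.12 × -41 = 192.08 → 192
So the blended color is (186, 164, 192), about #baa4c0.

(186, 164, 192)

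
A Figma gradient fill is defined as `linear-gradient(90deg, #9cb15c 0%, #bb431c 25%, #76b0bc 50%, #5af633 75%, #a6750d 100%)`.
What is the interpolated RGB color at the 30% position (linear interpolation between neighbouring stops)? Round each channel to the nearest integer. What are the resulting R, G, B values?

30% lies between the 25% and 50% stops, so the local fraction is t = (30 − 25)/(50 − 25) = 5/25 ≈ 0.2.
#bb431c → (187, 67, 28); #76b0bc → (118, 176, 188).
R = 187 + 0.2 × (118 − 187) = 173.2 → 173
G = 67 + 0.2 × (176 − 67) = 88.8 → 89
B = 28 + 0.2 × (188 − 28) = 60 → 60

(173, 89, 60)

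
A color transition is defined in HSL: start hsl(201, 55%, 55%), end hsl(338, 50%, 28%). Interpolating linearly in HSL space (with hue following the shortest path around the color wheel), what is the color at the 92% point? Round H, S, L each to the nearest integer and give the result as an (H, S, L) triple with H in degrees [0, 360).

Hue arc: Δh = 338 − 201 = 137° (|Δh| ≤ 180, already the shorter path).
H = 201 + 0.92 × (137) = 327.04 → 327°
S = 55 + 0.92 × (50 − 55) = 50.4 → 50%
L = 55 + 0.92 × (28 − 55) = 30.16 → 30%

(327, 50, 30)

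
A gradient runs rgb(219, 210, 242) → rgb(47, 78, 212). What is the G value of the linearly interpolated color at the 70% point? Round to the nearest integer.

118

G = 210 + 0.7 × (78 − 210) = 117.6 → 118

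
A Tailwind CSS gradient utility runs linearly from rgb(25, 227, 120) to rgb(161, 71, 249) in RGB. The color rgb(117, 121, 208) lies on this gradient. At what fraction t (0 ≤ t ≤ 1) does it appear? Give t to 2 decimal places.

Invert the lerp on the G channel (largest span, 156): t = (121 − 227) / (71 − 227) = -106/-156 = 0.67949.
Check on R: (117 − 25)/(161 − 25) = 0.6765 ✓

0.68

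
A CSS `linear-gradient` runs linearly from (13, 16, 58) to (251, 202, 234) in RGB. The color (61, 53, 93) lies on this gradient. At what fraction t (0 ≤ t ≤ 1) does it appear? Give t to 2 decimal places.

Invert the lerp on the R channel (largest span, 238): t = (61 − 13) / (251 − 13) = 48/238 = 0.20168.
Check on G: (53 − 16)/(202 − 16) = 0.1989 ✓

0.20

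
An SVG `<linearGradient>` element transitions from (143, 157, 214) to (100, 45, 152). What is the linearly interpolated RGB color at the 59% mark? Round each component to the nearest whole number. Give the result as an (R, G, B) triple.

(118, 91, 177)

59% corresponds to t = 0.59.
R = 143 + 0.59 × (100 − 143) = 143 + 0.59 × -43 = 117.63 → 118
G = 157 + 0.59 × (45 − 157) = 157 + 0.59 × -112 = 90.92 → 91
B = 214 + 0.59 × (152 − 214) = 214 + 0.59 × -62 = 177.42 → 177
So the blended color is (118, 91, 177), about #765bb1.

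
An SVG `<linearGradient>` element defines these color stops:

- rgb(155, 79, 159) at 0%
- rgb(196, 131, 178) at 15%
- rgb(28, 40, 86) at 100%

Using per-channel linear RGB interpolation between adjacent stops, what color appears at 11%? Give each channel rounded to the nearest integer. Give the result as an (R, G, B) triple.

(185, 117, 173)

11% lies between the 0% and 15% stops, so the local fraction is t = (11 − 0)/(15 − 0) = 11/15 ≈ 0.7333.
R = 155 + 0.7333 × (196 − 155) = 185.065 → 185
G = 79 + 0.7333 × (131 − 79) = 117.132 → 117
B = 159 + 0.7333 × (178 − 159) = 172.933 → 173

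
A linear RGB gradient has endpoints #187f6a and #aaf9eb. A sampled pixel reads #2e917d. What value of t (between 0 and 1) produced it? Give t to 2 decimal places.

0.15

Invert the lerp on the R channel (largest span, 146): t = (46 − 24) / (170 − 24) = 22/146 = 0.15068.
Check on G: (145 − 127)/(249 − 127) = 0.1475 ✓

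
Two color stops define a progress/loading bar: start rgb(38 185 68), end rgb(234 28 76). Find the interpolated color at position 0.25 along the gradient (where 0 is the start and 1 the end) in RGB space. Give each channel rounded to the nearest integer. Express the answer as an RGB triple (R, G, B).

(87, 146, 70)

R = 38 + 0.25 × (234 − 38) = 38 + 0.25 × 196 = 87 → 87
G = 185 + 0.25 × (28 − 185) = 185 + 0.25 × -157 = 145.75 → 146
B = 68 + 0.25 × (76 − 68) = 68 + 0.25 × 8 = 70 → 70
So the blended color is (87, 146, 70), about #579246.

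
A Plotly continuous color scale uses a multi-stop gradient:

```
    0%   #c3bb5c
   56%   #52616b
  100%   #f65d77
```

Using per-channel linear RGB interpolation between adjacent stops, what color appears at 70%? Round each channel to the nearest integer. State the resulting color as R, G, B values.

70% lies between the 56% and 100% stops, so the local fraction is t = (70 − 56)/(100 − 56) = 14/44 ≈ 0.3182.
#52616b → (82, 97, 107); #f65d77 → (246, 93, 119).
R = 82 + 0.3182 × (246 − 82) = 134.185 → 134
G = 97 + 0.3182 × (93 − 97) = 95.727 → 96
B = 107 + 0.3182 × (119 − 107) = 110.818 → 111

(134, 96, 111)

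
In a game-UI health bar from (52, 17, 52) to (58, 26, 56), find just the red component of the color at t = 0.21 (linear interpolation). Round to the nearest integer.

53

R = 52 + 0.21 × (58 − 52) = 53.26 → 53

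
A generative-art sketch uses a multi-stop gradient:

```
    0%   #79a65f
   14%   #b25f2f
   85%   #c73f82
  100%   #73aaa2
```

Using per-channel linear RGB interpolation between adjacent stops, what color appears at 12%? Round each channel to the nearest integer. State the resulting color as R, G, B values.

(170, 105, 54)

12% lies between the 0% and 14% stops, so the local fraction is t = (12 − 0)/(14 − 0) = 12/14 ≈ 0.8571.
#79a65f → (121, 166, 95); #b25f2f → (178, 95, 47).
R = 121 + 0.8571 × (178 − 121) = 169.855 → 170
G = 166 + 0.8571 × (95 − 166) = 105.146 → 105
B = 95 + 0.8571 × (47 − 95) = 53.859 → 54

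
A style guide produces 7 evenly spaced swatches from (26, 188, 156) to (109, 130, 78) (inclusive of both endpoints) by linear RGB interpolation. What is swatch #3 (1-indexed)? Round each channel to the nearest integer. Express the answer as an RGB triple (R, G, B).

(54, 169, 130)

With 7 swatches and endpoints inclusive, swatch 3 sits at t = (3 − 1)/(7 − 1) = 2/6 ≈ 0.3333.
R = 26 + 0.3333 × (109 − 26) = 53.664 → 54
G = 188 + 0.3333 × (130 − 188) = 168.669 → 169
B = 156 + 0.3333 × (78 − 156) = 130.003 → 130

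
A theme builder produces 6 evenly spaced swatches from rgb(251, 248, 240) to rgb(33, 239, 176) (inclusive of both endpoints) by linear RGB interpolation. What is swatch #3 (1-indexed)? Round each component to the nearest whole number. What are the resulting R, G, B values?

With 6 swatches and endpoints inclusive, swatch 3 sits at t = (3 − 1)/(6 − 1) = 2/5 ≈ 0.4.
R = 251 + 0.4 × (33 − 251) = 163.8 → 164
G = 248 + 0.4 × (239 − 248) = 244.4 → 244
B = 240 + 0.4 × (176 − 240) = 214.4 → 214

(164, 244, 214)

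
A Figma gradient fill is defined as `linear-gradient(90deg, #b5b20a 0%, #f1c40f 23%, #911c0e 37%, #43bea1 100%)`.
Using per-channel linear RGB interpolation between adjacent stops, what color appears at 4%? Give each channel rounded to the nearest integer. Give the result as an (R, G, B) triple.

(191, 181, 11)

4% lies between the 0% and 23% stops, so the local fraction is t = (4 − 0)/(23 − 0) = 4/23 ≈ 0.1739.
#b5b20a → (181, 178, 10); #f1c40f → (241, 196, 15).
R = 181 + 0.1739 × (241 − 181) = 191.434 → 191
G = 178 + 0.1739 × (196 − 178) = 181.13 → 181
B = 10 + 0.1739 × (15 − 10) = 10.87 → 11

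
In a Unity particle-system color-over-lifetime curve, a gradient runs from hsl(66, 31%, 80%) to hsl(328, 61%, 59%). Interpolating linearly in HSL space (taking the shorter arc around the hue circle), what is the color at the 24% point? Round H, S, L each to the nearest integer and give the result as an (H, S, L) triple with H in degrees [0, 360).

(42, 38, 75)

Hue: 328 − 66 = 262°, but |262| > 180 so the shorter arc goes the other way: Δh = 262 − 360 = -98°.
H = 66 + 0.24 × (-98) = 42.48 → 42°
S = 31 + 0.24 × (61 − 31) = 38.2 → 38%
L = 80 + 0.24 × (59 − 80) = 74.96 → 75%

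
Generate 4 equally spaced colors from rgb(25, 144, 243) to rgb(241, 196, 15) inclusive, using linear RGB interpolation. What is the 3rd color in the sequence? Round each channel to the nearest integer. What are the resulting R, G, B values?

With 4 swatches and endpoints inclusive, swatch 3 sits at t = (3 − 1)/(4 − 1) = 2/3 ≈ 0.6667.
R = 25 + 0.6667 × (241 − 25) = 169.007 → 169
G = 144 + 0.6667 × (196 − 144) = 178.668 → 179
B = 243 + 0.6667 × (15 − 243) = 90.992 → 91

(169, 179, 91)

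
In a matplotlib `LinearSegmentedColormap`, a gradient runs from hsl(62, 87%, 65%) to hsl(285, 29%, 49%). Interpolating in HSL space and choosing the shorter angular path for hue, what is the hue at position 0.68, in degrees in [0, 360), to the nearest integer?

329

Hue: 285 − 62 = 223°, but |223| > 180 so the shorter arc goes the other way: Δh = 223 − 360 = -137°.
H = 62 + 0.68 × (-137) = -31.16 → -31 → -31 mod 360 = 329°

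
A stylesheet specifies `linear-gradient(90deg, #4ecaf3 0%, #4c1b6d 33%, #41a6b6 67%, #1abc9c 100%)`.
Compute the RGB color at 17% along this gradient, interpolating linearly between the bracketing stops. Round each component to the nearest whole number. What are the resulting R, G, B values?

(77, 112, 174)

17% lies between the 0% and 33% stops, so the local fraction is t = (17 − 0)/(33 − 0) = 17/33 ≈ 0.5152.
#4ecaf3 → (78, 202, 243); #4c1b6d → (76, 27, 109).
R = 78 + 0.5152 × (76 − 78) = 76.97 → 77
G = 202 + 0.5152 × (27 − 202) = 111.84 → 112
B = 243 + 0.5152 × (109 − 243) = 173.963 → 174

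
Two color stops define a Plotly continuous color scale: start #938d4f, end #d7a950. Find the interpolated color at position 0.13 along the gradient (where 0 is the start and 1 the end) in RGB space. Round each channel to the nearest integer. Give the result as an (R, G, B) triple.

(156, 145, 79)

#938d4f → (147, 141, 79); #d7a950 → (215, 169, 80).
R = 147 + 0.13 × (215 − 147) = 147 + 0.13 × 68 = 155.84 → 156
G = 141 + 0.13 × (169 − 141) = 141 + 0.13 × 28 = 144.64 → 145
B = 79 + 0.13 × (80 − 79) = 79 + 0.13 × 1 = 79.13 → 79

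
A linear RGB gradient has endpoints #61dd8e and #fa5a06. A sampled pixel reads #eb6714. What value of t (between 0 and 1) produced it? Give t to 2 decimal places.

0.90

Invert the lerp on the R channel (largest span, 153): t = (235 − 97) / (250 − 97) = 138/153 = 0.90196.
Check on G: (103 − 221)/(90 − 221) = 0.9008 ✓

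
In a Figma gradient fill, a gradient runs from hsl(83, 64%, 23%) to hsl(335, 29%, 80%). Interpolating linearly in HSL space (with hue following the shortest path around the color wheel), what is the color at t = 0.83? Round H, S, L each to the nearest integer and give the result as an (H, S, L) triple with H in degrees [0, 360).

(353, 35, 70)

Hue: 335 − 83 = 252°, but |252| > 180 so the shorter arc goes the other way: Δh = 252 − 360 = -108°.
H = 83 + 0.83 × (-108) = -6.64 → -7 → -7 mod 360 = 353°
S = 64 + 0.83 × (29 − 64) = 34.95 → 35%
L = 23 + 0.83 × (80 − 23) = 70.31 → 70%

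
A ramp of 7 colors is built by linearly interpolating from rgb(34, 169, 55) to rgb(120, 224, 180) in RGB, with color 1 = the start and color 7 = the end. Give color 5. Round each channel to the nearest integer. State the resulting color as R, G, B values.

(91, 206, 138)

With 7 swatches and endpoints inclusive, swatch 5 sits at t = (5 − 1)/(7 − 1) = 4/6 ≈ 0.6667.
R = 34 + 0.6667 × (120 − 34) = 91.336 → 91
G = 169 + 0.6667 × (224 − 169) = 205.668 → 206
B = 55 + 0.6667 × (180 − 55) = 138.337 → 138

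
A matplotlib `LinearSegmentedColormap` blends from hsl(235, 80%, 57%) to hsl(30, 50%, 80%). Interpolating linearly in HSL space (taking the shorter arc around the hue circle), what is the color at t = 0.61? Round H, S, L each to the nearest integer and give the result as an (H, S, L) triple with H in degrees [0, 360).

(330, 62, 71)

Hue: 30 − 235 = -205°, but |-205| > 180 so the shorter arc goes the other way: Δh = -205 + 360 = 155°.
H = 235 + 0.61 × (155) = 329.55 → 330°
S = 80 + 0.61 × (50 − 80) = 61.7 → 62%
L = 57 + 0.61 × (80 − 57) = 71.03 → 71%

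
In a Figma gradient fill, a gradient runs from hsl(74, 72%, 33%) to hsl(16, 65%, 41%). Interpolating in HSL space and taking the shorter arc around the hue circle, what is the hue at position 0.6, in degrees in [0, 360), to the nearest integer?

39

Hue arc: Δh = 16 − 74 = -58° (|Δh| ≤ 180, already the shorter path).
H = 74 + 0.6 × (-58) = 39.2 → 39°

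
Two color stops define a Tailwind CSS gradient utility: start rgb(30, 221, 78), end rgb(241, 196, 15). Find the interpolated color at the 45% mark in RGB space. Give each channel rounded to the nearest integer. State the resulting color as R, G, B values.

45% corresponds to t = 0.45.
R = 30 + 0.45 × (241 − 30) = 30 + 0.45 × 211 = 124.95 → 125
G = 221 + 0.45 × (196 − 221) = 221 + 0.45 × -25 = 209.75 → 210
B = 78 + 0.45 × (15 − 78) = 78 + 0.45 × -63 = 49.65 → 50
So the blended color is (125, 210, 50), about #7dd232.

(125, 210, 50)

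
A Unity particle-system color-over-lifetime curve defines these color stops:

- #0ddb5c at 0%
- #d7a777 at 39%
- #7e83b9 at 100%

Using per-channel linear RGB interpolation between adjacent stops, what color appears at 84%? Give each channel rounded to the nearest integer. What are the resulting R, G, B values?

(149, 140, 168)

84% lies between the 39% and 100% stops, so the local fraction is t = (84 − 39)/(100 − 39) = 45/61 ≈ 0.7377.
#d7a777 → (215, 167, 119); #7e83b9 → (126, 131, 185).
R = 215 + 0.7377 × (126 − 215) = 149.345 → 149
G = 167 + 0.7377 × (131 − 167) = 140.443 → 140
B = 119 + 0.7377 × (185 − 119) = 167.688 → 168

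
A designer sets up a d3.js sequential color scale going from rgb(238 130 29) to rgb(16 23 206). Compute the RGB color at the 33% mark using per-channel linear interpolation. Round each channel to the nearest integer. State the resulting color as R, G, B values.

(165, 95, 87)

33% corresponds to t = 0.33.
R = 238 + 0.33 × (16 − 238) = 238 + 0.33 × -222 = 164.74 → 165
G = 130 + 0.33 × (23 − 130) = 130 + 0.33 × -107 = 94.69 → 95
B = 29 + 0.33 × (206 − 29) = 29 + 0.33 × 177 = 87.41 → 87
So the blended color is (165, 95, 87), about #a55f57.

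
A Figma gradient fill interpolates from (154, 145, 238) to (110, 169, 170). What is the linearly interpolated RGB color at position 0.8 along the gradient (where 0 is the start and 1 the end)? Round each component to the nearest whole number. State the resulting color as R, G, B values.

R = 154 + 0.8 × (110 − 154) = 154 + 0.8 × -44 = 118.8 → 119
G = 145 + 0.8 × (169 − 145) = 145 + 0.8 × 24 = 164.2 → 164
B = 238 + 0.8 × (170 − 238) = 238 + 0.8 × -68 = 183.6 → 184

(119, 164, 184)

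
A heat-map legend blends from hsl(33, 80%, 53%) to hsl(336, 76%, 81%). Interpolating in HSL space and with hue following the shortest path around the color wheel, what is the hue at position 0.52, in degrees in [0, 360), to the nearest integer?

Hue: 336 − 33 = 303°, but |303| > 180 so the shorter arc goes the other way: Δh = 303 − 360 = -57°.
H = 33 + 0.52 × (-57) = 3.36 → 3°

3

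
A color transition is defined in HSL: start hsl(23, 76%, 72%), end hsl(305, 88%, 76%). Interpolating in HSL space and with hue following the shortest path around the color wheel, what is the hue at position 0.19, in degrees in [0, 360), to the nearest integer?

8

Hue: 305 − 23 = 282°, but |282| > 180 so the shorter arc goes the other way: Δh = 282 − 360 = -78°.
H = 23 + 0.19 × (-78) = 8.18 → 8°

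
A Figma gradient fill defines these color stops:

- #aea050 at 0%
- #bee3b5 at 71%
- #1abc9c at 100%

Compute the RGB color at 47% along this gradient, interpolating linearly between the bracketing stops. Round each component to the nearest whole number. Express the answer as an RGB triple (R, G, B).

47% lies between the 0% and 71% stops, so the local fraction is t = (47 − 0)/(71 − 0) = 47/71 ≈ 0.662.
#aea050 → (174, 160, 80); #bee3b5 → (190, 227, 181).
R = 174 + 0.662 × (190 − 174) = 184.592 → 185
G = 160 + 0.662 × (227 − 160) = 204.354 → 204
B = 80 + 0.662 × (181 − 80) = 146.862 → 147

(185, 204, 147)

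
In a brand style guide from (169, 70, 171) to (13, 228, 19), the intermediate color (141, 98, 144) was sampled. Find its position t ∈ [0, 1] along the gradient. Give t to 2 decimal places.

Invert the lerp on the G channel (largest span, 158): t = (98 − 70) / (228 − 70) = 28/158 = 0.17722.
Check on R: (141 − 169)/(13 − 169) = 0.1795 ✓

0.18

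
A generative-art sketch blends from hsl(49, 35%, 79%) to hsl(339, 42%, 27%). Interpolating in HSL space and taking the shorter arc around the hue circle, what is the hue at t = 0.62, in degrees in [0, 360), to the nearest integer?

6

Hue: 339 − 49 = 290°, but |290| > 180 so the shorter arc goes the other way: Δh = 290 − 360 = -70°.
H = 49 + 0.62 × (-70) = 5.6 → 6°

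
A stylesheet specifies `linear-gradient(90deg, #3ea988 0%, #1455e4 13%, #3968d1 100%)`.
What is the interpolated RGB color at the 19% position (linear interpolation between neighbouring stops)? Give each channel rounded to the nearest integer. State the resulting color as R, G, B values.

(23, 86, 227)

19% lies between the 13% and 100% stops, so the local fraction is t = (19 − 13)/(100 − 13) = 6/87 ≈ 0.069.
#1455e4 → (20, 85, 228); #3968d1 → (57, 104, 209).
R = 20 + 0.069 × (57 − 20) = 22.553 → 23
G = 85 + 0.069 × (104 − 85) = 86.311 → 86
B = 228 + 0.069 × (209 − 228) = 226.689 → 227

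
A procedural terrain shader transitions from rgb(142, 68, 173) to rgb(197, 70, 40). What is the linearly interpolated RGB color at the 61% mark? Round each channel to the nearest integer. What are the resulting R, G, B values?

61% corresponds to t = 0.61.
R = 142 + 0.61 × (197 − 142) = 142 + 0.61 × 55 = 175.55 → 176
G = 68 + 0.61 × (70 − 68) = 68 + 0.61 × 2 = 69.22 → 69
B = 173 + 0.61 × (40 − 173) = 173 + 0.61 × -133 = 91.87 → 92
So the blended color is (176, 69, 92), about #b0455c.

(176, 69, 92)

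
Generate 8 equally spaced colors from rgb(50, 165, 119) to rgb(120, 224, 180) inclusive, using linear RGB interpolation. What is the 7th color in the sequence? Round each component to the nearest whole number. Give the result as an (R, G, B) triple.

(110, 216, 171)

With 8 swatches and endpoints inclusive, swatch 7 sits at t = (7 − 1)/(8 − 1) = 6/7 ≈ 0.8571.
R = 50 + 0.8571 × (120 − 50) = 109.997 → 110
G = 165 + 0.8571 × (224 − 165) = 215.569 → 216
B = 119 + 0.8571 × (180 − 119) = 171.283 → 171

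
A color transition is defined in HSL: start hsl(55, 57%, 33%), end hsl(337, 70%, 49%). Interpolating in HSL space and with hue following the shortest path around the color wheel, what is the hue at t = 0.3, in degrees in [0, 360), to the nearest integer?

32

Hue: 337 − 55 = 282°, but |282| > 180 so the shorter arc goes the other way: Δh = 282 − 360 = -78°.
H = 55 + 0.3 × (-78) = 31.6 → 32°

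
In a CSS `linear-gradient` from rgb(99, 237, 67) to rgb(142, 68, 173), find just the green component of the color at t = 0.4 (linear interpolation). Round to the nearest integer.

G = 237 + 0.4 × (68 − 237) = 169.4 → 169

169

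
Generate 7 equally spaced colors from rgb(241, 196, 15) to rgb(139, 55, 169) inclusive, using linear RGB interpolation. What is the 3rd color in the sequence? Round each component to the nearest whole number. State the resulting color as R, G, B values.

(207, 149, 66)

With 7 swatches and endpoints inclusive, swatch 3 sits at t = (3 − 1)/(7 − 1) = 2/6 ≈ 0.3333.
R = 241 + 0.3333 × (139 − 241) = 207.003 → 207
G = 196 + 0.3333 × (55 − 196) = 149.005 → 149
B = 15 + 0.3333 × (169 − 15) = 66.328 → 66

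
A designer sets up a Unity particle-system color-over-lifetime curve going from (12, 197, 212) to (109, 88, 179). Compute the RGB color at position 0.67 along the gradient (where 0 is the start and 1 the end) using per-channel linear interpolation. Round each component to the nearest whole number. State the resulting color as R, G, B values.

(77, 124, 190)

R = 12 + 0.67 × (109 − 12) = 12 + 0.67 × 97 = 76.99 → 77
G = 197 + 0.67 × (88 − 197) = 197 + 0.67 × -109 = 123.97 → 124
B = 212 + 0.67 × (179 − 212) = 212 + 0.67 × -33 = 189.89 → 190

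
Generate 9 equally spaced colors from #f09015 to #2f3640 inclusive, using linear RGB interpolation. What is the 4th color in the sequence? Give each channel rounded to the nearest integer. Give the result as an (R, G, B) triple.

(168, 110, 37)

With 9 swatches and endpoints inclusive, swatch 4 sits at t = (4 − 1)/(9 − 1) = 3/8 ≈ 0.375.
#f09015 → (240, 144, 21); #2f3640 → (47, 54, 64).
R = 240 + 0.375 × (47 − 240) = 167.625 → 168
G = 144 + 0.375 × (54 − 144) = 110.25 → 110
B = 21 + 0.375 × (64 − 21) = 37.125 → 37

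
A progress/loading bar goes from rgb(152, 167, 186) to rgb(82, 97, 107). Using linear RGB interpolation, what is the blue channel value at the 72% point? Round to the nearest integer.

B = 186 + 0.72 × (107 − 186) = 129.12 → 129

129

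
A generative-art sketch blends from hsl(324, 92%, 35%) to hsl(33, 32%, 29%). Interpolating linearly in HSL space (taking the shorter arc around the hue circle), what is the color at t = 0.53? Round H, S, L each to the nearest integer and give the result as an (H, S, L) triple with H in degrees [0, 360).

(1, 60, 32)

Hue: 33 − 324 = -291°, but |-291| > 180 so the shorter arc goes the other way: Δh = -291 + 360 = 69°.
H = 324 + 0.53 × (69) = 360.57 → 361 → 361 mod 360 = 1°
S = 92 + 0.53 × (32 − 92) = 60.2 → 60%
L = 35 + 0.53 × (29 − 35) = 31.82 → 32%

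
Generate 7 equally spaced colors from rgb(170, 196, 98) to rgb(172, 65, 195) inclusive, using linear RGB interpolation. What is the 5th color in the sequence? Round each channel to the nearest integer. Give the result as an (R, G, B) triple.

(171, 109, 163)

With 7 swatches and endpoints inclusive, swatch 5 sits at t = (5 − 1)/(7 − 1) = 4/6 ≈ 0.6667.
R = 170 + 0.6667 × (172 − 170) = 171.333 → 171
G = 196 + 0.6667 × (65 − 196) = 108.662 → 109
B = 98 + 0.6667 × (195 − 98) = 162.67 → 163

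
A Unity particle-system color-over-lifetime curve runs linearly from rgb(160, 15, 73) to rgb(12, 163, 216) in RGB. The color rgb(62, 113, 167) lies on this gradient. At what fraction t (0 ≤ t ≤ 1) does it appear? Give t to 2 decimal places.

Invert the lerp on the R channel (largest span, 148): t = (62 − 160) / (12 − 160) = -98/-148 = 0.66216.
Check on G: (113 − 15)/(163 − 15) = 0.6622 ✓

0.66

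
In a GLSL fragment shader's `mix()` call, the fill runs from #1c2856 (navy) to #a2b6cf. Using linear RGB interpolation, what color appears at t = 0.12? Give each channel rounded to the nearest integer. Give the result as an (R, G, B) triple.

#1c2856 → (28, 40, 86); #a2b6cf → (162, 182, 207).
R = 28 + 0.12 × (162 − 28) = 28 + 0.12 × 134 = 44.08 → 44
G = 40 + 0.12 × (182 − 40) = 40 + 0.12 × 142 = 57.04 → 57
B = 86 + 0.12 × (207 − 86) = 86 + 0.12 × 121 = 100.52 → 101

(44, 57, 101)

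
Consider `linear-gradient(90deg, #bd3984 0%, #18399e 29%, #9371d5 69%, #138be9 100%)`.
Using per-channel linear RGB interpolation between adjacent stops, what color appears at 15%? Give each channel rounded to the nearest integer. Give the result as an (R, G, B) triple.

15% lies between the 0% and 29% stops, so the local fraction is t = (15 − 0)/(29 − 0) = 15/29 ≈ 0.5172.
#bd3984 → (189, 57, 132); #18399e → (24, 57, 158).
R = 189 + 0.5172 × (24 − 189) = 103.662 → 104
G = 57 + 0.5172 × (57 − 57) = 57 → 57
B = 132 + 0.5172 × (158 − 132) = 145.447 → 145

(104, 57, 145)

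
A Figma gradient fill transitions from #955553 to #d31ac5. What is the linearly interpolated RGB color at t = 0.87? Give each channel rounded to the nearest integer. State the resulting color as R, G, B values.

(203, 34, 182)

#955553 → (149, 85, 83); #d31ac5 → (211, 26, 197).
R = 149 + 0.87 × (211 − 149) = 149 + 0.87 × 62 = 202.94 → 203
G = 85 + 0.87 × (26 − 85) = 85 + 0.87 × -59 = 33.67 → 34
B = 83 + 0.87 × (197 − 83) = 83 + 0.87 × 114 = 182.18 → 182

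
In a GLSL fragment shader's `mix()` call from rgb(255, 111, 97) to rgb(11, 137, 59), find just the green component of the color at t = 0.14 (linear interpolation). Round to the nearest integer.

G = 111 + 0.14 × (137 − 111) = 114.64 → 115

115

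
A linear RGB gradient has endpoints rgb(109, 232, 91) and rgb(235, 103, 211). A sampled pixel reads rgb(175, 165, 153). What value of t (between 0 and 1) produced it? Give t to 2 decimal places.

Invert the lerp on the G channel (largest span, 129): t = (165 − 232) / (103 − 232) = -67/-129 = 0.51938.
Check on R: (175 − 109)/(235 − 109) = 0.5238 ✓

0.52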